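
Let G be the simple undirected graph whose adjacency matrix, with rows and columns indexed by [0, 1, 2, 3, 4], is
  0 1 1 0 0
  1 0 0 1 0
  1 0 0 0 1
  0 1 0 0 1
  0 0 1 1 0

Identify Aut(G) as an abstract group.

D_5

G is 2-regular and connected on 5 vertices, i.e. the cycle C_5. The automorphisms of the 5-cycle are exactly the symmetries of a regular 5-gon: the dihedral group D_5, |D_5| = 10.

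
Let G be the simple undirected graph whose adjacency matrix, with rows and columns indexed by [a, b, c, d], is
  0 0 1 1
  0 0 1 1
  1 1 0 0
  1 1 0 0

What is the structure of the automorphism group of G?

D_4

Every vertex has degree 2 and the graph is connected, so G is the 4-cycle C_4. The automorphisms of the 4-cycle are exactly the symmetries of a regular 4-gon: the dihedral group D_4, |D_4| = 8.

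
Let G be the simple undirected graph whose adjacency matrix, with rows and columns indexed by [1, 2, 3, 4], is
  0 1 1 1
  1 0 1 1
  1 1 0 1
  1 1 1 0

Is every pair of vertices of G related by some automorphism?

Yes

Every vertex has degree 3, so G is the complete graph K_4. Any permutation of the 4 vertices preserves K_4, so Aut(K_4) = S_4 of order 4! = 24. This group acts transitively on the 4 vertices.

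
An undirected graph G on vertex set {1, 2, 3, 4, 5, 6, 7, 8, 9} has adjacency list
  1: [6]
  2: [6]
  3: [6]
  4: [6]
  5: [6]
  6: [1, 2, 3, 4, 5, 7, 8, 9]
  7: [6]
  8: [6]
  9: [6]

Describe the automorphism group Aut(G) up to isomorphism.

Vertex 6 has degree 8 and every other vertex has degree 1, so G is the star K_{1,8} with centre 6. The 8 leaves are pairwise interchangeable while the centre is fixed, giving Aut(G) = S_8.

S_8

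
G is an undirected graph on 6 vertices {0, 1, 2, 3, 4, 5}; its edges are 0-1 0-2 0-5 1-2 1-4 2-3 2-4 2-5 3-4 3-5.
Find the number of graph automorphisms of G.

Vertex 2 is the unique vertex of degree 5; the remaining 5 vertices each have degree 3 and induce a cycle, so G is the wheel on 6 vertices with hub 2. With the hub fixed, the remaining symmetry is that of the rim cycle C_5, giving the dihedral group D_5.

10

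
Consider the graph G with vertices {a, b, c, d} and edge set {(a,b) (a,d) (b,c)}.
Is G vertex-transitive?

Automorphisms preserve degree, but G has vertices of degree 1 and vertices of degree 2; no automorphism maps one to the other, so G is not vertex-transitive.

No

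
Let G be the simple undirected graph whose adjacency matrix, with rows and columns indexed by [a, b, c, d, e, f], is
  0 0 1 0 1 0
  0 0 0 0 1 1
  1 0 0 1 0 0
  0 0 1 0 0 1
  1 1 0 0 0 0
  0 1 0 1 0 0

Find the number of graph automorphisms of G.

12

G is 2-regular and connected on 6 vertices, i.e. the cycle C_6. C_6 has 6 rotations and 6 reflections, so Aut(C_6) ≅ D_6 of order 12.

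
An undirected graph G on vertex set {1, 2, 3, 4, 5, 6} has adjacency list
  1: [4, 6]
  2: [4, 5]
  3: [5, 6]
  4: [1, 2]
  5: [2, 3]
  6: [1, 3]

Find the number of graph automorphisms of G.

Every vertex has degree 2 and the graph is connected, so G is the 6-cycle C_6. The automorphisms of the 6-cycle are exactly the symmetries of a regular 6-gon: the dihedral group D_6, |D_6| = 12.

12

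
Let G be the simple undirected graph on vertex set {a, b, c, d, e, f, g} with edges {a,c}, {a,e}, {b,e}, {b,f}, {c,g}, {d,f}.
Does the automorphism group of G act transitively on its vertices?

Automorphisms preserve degree, but G has vertices of degree 1 and vertices of degree 2; no automorphism maps one to the other, so G is not vertex-transitive.

No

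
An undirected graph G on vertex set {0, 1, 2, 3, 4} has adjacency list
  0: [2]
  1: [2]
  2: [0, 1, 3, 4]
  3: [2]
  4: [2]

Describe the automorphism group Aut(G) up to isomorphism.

Vertex 2 has degree 4 and every other vertex has degree 1, so G is the star K_{1,4} with centre 2. The 4 leaves are pairwise interchangeable while the centre is fixed, giving Aut(G) = S_4.

the symmetric group on 4 letters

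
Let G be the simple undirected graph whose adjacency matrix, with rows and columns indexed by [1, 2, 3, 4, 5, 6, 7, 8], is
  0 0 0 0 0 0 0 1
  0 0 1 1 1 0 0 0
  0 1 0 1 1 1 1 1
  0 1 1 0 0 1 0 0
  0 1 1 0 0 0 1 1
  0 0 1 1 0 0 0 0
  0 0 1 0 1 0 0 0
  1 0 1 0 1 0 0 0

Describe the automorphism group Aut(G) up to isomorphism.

Degrees alone do not determine every vertex (e.g. 2 and 4 both have degree 3), but their neighbour-degree multisets differ: N(2) has degrees [3, 4, 6] while N(4) has degrees [2, 3, 6]. Repeating this refinement separates all vertices, so the only automorphism is the identity.

1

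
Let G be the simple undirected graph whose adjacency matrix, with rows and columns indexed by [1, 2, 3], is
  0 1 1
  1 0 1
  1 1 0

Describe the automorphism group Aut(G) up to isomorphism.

S_3

Every vertex has degree 2, so G is the complete graph K_3. Any permutation of the 3 vertices preserves K_3, so Aut(K_3) = S_3 of order 3! = 6.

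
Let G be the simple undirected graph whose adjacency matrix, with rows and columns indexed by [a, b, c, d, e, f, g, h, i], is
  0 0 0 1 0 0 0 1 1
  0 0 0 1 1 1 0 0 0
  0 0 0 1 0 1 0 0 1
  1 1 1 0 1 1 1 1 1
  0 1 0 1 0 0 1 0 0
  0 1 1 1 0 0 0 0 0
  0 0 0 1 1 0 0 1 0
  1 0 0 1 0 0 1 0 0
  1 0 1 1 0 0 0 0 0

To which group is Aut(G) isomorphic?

Vertex d is the unique vertex of degree 8; the remaining 8 vertices each have degree 3 and induce a cycle, so G is the wheel on 9 vertices with hub d. Every automorphism fixes the hub and acts on the rim 8-cycle, so Aut(G) ≅ Aut(C_8) = D_8 of order 16.

D_8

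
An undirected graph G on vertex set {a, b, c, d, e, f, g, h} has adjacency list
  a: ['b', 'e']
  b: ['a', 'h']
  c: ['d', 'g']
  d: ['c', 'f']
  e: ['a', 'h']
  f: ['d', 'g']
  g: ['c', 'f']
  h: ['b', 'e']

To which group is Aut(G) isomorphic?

(D_4 × D_4) ⋊ Z_2

G has two connected components, {c, d, f, g} and {a, b, e, h}; each is 2-regular, so G = C_4 ⊔ C_4. With two isomorphic components, Aut(G) = Aut(C_4) ≀ S_2 = (D_4 × D_4) ⋊ Z_2: permute each cycle by D_4, then optionally swap the two cycles. Order 2·(2·4)² = 128.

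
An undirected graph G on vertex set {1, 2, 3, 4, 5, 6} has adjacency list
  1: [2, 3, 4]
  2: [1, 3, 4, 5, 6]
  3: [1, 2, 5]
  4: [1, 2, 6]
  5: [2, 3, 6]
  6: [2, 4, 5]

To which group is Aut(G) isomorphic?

Vertex 2 is the unique vertex of degree 5; the remaining 5 vertices each have degree 3 and induce a cycle, so G is the wheel on 6 vertices with hub 2. Every automorphism fixes the hub and acts on the rim 5-cycle, so Aut(G) ≅ Aut(C_5) = D_5 of order 10.

the dihedral group of order 10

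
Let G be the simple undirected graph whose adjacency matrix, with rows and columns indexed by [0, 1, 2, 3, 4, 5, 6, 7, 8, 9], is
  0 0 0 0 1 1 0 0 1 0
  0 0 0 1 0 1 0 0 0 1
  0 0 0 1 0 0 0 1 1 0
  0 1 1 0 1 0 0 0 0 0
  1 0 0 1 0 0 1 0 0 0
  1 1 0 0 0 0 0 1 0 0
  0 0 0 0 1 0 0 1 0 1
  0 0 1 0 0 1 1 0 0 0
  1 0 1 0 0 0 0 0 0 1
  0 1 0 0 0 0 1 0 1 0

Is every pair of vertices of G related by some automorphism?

G is 3-regular on 10 vertices with no triangles and no 4-cycles (girth 5): this is the Petersen graph. Viewing the Petersen graph as the Kneser graph K(5,2) — vertices are 2-subsets of {1,…,5}, edges join disjoint pairs — its automorphisms are exactly the permutations of the 5-element set, so Aut ≅ S_5 of order 120. Under this action every vertex can be carried to every other, so G is vertex-transitive.

Yes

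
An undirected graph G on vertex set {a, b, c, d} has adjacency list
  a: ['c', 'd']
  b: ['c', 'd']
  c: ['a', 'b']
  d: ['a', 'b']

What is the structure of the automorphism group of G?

D_4

G is 2-regular and bipartite on 2^2 = 4 vertices with girth 4; it is the hypercube graph Q_2. The symmetry group of the 2-cube is the hyperoctahedral group B_2 = Z_2 ≀ S_2, of order 2^2·2! = 8.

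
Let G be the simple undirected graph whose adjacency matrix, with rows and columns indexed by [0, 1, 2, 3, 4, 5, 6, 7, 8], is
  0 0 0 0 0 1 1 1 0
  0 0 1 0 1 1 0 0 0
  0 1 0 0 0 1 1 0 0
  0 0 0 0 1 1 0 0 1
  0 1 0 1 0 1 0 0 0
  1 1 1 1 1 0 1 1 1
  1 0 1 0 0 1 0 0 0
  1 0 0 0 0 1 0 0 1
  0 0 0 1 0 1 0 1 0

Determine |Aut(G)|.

16

Vertex 5 is the unique vertex of degree 8; the remaining 8 vertices each have degree 3 and induce a cycle, so G is the wheel on 9 vertices with hub 5. With the hub fixed, the remaining symmetry is that of the rim cycle C_8, giving the dihedral group D_8.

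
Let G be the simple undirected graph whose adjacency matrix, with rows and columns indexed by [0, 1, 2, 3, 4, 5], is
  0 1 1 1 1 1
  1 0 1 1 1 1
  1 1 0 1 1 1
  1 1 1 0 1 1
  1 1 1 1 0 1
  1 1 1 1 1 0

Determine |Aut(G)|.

Every vertex has degree 5, so G is the complete graph K_6. Every bijection on the vertex set is an automorphism of K_6; hence Aut(K_6) ≅ S_6, order 720.

720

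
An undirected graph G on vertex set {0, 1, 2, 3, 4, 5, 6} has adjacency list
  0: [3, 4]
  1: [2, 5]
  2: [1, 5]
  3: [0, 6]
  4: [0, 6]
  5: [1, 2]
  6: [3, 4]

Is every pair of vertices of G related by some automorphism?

G has two connected components, {0, 3, 4, 6} and {1, 2, 5}; each is 2-regular, so G = C_4 ⊔ C_3. The orbit of 0 under Aut(G) is {0, 3, 4, 6}, which does not contain 1, so G is not vertex-transitive.

No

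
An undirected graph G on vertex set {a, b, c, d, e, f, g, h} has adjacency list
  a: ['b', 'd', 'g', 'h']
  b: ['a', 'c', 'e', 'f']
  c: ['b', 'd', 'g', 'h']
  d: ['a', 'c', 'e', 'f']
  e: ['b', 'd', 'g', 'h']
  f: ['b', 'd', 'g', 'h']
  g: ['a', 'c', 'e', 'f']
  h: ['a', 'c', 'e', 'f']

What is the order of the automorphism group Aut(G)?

G is 4-regular and bipartite with parts {a, c, e, f} and {b, d, g, h} (each part is independent and every cross-pair is an edge), so G = K_{4,4}. Each part can be permuted independently (S_4 × S_4) and the two equal-size parts can also be swapped, giving (S_4 × S_4) ⋊ Z_2 of order 2·(4!)² = 1152.

1152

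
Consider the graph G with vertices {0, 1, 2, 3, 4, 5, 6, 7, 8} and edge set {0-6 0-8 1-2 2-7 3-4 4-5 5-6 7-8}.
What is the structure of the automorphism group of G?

C_2

The degree sequence is [2, 1, 2, 1, 2, 2, 2, 2, 2]; the two degree-1 vertices 1 and 3 are the ends of a path, so G = P_9. The only nontrivial automorphism of a path is the end-to-end reflection, so Aut(G) ≅ Z_2.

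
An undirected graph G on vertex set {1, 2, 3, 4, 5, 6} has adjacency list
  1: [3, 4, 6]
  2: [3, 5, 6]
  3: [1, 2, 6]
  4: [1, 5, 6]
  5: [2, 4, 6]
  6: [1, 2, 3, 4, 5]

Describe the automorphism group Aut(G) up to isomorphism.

Vertex 6 is the unique vertex of degree 5; the remaining 5 vertices each have degree 3 and induce a cycle, so G is the wheel on 6 vertices with hub 6. With the hub fixed, the remaining symmetry is that of the rim cycle C_5, giving the dihedral group D_5.

the dihedral group of order 10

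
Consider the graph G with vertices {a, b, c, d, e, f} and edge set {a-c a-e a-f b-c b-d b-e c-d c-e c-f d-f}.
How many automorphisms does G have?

Vertex c is the unique vertex of degree 5; the remaining 5 vertices each have degree 3 and induce a cycle, so G is the wheel on 6 vertices with hub c. With the hub fixed, the remaining symmetry is that of the rim cycle C_5, giving the dihedral group D_5.

10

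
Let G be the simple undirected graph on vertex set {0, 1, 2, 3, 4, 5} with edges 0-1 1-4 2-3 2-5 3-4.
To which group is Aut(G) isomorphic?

The degree sequence is [1, 2, 2, 2, 2, 1]; the two degree-1 vertices 0 and 5 are the ends of a path, so G = P_6. The only nontrivial automorphism of a path is the end-to-end reflection, so Aut(G) ≅ Z_2.

C_2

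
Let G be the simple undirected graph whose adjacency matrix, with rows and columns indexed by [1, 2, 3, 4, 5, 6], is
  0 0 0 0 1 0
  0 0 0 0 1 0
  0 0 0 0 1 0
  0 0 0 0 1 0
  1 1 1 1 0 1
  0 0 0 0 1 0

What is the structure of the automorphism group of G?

the symmetric group on 5 letters

Vertex 5 has degree 5 and every other vertex has degree 1, so G is the star K_{1,5} with centre 5. Any automorphism fixes the centre and permutes the 5 leaves freely, so Aut(G) ≅ S_5 of order 5! = 120.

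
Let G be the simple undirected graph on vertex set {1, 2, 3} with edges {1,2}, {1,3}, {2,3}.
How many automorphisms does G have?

All 3 vertices are pairwise adjacent: G = K_3. Every bijection on the vertex set is an automorphism of K_3; hence Aut(K_3) ≅ S_3, order 6.

6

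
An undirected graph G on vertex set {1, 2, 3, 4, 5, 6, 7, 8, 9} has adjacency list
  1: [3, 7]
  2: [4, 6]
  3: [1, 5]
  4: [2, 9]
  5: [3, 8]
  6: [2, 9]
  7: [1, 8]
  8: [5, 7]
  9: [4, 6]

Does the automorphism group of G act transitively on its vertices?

No

G has two connected components, {1, 3, 5, 7, 8} and {2, 4, 6, 9}; each is 2-regular, so G = C_5 ⊔ C_4. The orbit of 1 under Aut(G) is {1, 3, 5, 7, 8}, which does not contain 2, so G is not vertex-transitive.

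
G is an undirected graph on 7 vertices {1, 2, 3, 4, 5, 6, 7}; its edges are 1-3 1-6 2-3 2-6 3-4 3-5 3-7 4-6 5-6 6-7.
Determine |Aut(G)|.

240

The vertices split by degree into {3, 6} (degree 5) and {1, 2, 4, 5, 7} (degree 2); every edge runs between the two parts, so G is the complete bipartite graph K_{2,5}. Automorphisms preserve the bipartition setwise (since the parts differ in size) and act as S_5 × S_2 within it; |Aut| = 240.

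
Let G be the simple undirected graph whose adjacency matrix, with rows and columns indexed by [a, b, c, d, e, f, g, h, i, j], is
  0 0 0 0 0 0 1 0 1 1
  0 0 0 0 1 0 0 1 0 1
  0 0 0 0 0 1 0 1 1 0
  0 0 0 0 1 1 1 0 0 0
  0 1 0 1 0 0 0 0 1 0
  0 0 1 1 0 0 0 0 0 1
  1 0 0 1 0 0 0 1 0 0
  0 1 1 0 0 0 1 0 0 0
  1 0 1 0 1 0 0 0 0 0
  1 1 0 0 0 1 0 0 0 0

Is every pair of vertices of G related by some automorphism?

Yes

G is 3-regular on 10 vertices with no triangles and no 4-cycles (girth 5): this is the Petersen graph. It is a classical fact that the Petersen graph has automorphism group S_5 (order 120), arising from its description as the Kneser graph K(5,2). Under this action every vertex can be carried to every other, so G is vertex-transitive.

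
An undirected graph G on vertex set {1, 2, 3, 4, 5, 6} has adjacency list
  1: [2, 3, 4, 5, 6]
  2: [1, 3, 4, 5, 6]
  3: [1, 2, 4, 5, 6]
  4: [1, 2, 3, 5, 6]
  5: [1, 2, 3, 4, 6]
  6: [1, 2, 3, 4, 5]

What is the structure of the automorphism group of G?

Every vertex has degree 5, so G is the complete graph K_6. Every bijection on the vertex set is an automorphism of K_6; hence Aut(K_6) ≅ S_6, order 720.

S_6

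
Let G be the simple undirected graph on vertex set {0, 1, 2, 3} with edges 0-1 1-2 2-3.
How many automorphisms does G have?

2

The degree sequence is [1, 2, 2, 1]; the two degree-1 vertices 0 and 3 are the ends of a path, so G = P_4. The only nontrivial automorphism of a path is the end-to-end reflection, so Aut(G) ≅ Z_2.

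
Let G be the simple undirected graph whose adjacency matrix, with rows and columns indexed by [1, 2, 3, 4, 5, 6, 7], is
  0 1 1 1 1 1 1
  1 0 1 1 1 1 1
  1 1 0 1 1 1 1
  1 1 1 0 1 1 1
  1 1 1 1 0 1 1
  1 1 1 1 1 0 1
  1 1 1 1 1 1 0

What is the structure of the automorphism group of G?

S_7

Every vertex has degree 6, so G is the complete graph K_7. Every bijection on the vertex set is an automorphism of K_7; hence Aut(K_7) ≅ S_7, order 5040.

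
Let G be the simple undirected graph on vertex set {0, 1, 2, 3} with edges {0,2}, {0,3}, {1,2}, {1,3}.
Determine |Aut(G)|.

8

G is 2-regular and bipartite on 2^2 = 4 vertices with girth 4; it is the hypercube graph Q_2. The symmetry group of the 2-cube is the hyperoctahedral group B_2 = Z_2 ≀ S_2, of order 2^2·2! = 8.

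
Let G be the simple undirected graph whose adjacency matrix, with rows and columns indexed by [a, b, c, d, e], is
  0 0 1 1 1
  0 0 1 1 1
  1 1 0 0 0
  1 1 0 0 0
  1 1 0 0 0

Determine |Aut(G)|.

The vertices split by degree into {a, b} (degree 3) and {c, d, e} (degree 2); every edge runs between the two parts, so G is the complete bipartite graph K_{2,3}. The parts have unequal sizes, so no automorphism swaps them; each part is permuted independently, giving S_3 × S_2 of order 3!·2! = 12.

12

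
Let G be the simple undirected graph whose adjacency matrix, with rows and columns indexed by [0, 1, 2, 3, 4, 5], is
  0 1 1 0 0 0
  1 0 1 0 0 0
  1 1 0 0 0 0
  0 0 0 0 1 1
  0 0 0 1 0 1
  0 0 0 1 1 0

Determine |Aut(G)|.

G has two connected components, {3, 4, 5} and {0, 1, 2}; each is 2-regular, so G = C_3 ⊔ C_3. With two isomorphic components, Aut(G) = Aut(C_3) ≀ S_2 = (D_3 × D_3) ⋊ Z_2: permute each cycle by D_3, then optionally swap the two cycles. Order 2·(2·3)² = 72.

72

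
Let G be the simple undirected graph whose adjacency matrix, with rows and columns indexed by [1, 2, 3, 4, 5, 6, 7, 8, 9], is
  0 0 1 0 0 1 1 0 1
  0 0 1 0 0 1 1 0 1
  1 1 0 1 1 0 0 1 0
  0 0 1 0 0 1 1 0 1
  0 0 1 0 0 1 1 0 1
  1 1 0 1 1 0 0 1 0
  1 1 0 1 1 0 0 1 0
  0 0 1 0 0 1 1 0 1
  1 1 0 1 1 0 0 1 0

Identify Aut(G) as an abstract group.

The vertices split by degree into {3, 6, 7, 9} (degree 5) and {1, 2, 4, 5, 8} (degree 4); every edge runs between the two parts, so G is the complete bipartite graph K_{4,5}. Automorphisms preserve the bipartition setwise (since the parts differ in size) and act as S_4 × S_5 within it; |Aut| = 2880.

S_4 × S_5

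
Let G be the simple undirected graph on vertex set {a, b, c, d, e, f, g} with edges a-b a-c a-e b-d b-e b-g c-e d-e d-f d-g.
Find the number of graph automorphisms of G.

The degree sequence is [3, 4, 2, 4, 4, 1, 2]. Checking the degree-preserving permutations of the vertex set shows that none except the identity preserves every edge, so Aut(G) is trivial.

1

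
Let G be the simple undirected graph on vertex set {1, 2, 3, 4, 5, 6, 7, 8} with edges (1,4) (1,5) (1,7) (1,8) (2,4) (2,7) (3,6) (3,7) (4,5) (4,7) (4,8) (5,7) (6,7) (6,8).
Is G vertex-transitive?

No

Vertex 1 is the only vertex of degree 4, so every automorphism fixes it; G is not vertex-transitive.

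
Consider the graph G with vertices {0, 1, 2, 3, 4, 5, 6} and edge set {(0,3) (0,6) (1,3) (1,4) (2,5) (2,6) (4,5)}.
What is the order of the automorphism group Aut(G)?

Every vertex has degree 2 and the graph is connected, so G is the 7-cycle C_7. The automorphisms of the 7-cycle are exactly the symmetries of a regular 7-gon: the dihedral group D_7, |D_7| = 14.

14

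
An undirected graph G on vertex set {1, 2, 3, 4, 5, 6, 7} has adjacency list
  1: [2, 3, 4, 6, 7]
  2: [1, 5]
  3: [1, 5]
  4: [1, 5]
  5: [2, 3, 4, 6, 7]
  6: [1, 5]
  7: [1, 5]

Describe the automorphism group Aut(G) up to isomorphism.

S_5 × S_2

The vertices split by degree into {1, 5} (degree 5) and {2, 3, 4, 6, 7} (degree 2); every edge runs between the two parts, so G is the complete bipartite graph K_{2,5}. The parts have unequal sizes, so no automorphism swaps them; each part is permuted independently, giving S_5 × S_2 of order 5!·2! = 240.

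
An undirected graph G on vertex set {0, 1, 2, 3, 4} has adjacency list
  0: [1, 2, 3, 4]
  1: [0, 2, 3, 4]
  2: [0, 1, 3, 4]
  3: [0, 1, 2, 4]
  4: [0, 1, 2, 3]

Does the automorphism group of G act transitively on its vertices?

Yes

Every vertex has degree 4, so G is the complete graph K_5. Every bijection on the vertex set is an automorphism of K_5; hence Aut(K_5) ≅ S_5, order 120. Under this action every vertex can be carried to every other, so G is vertex-transitive.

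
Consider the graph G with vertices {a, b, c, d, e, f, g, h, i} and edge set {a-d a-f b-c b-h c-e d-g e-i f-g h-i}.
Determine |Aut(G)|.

G has two connected components, {b, c, e, h, i} and {a, d, f, g}; each is 2-regular, so G = C_5 ⊔ C_4. The components are non-isomorphic (different sizes), so Aut(G) = Aut(C_5) × Aut(C_4) = D_5 × D_4 of order 10·8 = 80.

80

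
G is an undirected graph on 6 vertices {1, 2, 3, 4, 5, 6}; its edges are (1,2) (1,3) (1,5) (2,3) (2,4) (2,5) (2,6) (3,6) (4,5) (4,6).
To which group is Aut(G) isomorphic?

D_5

Vertex 2 is the unique vertex of degree 5; the remaining 5 vertices each have degree 3 and induce a cycle, so G is the wheel on 6 vertices with hub 2. With the hub fixed, the remaining symmetry is that of the rim cycle C_5, giving the dihedral group D_5.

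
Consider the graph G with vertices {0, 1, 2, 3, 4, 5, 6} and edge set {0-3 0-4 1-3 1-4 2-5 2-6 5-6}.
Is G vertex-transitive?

G has two connected components, {0, 1, 3, 4} and {2, 5, 6}; each is 2-regular, so G = C_4 ⊔ C_3. The orbit of 0 under Aut(G) is {0, 1, 3, 4}, which does not contain 2, so G is not vertex-transitive.

No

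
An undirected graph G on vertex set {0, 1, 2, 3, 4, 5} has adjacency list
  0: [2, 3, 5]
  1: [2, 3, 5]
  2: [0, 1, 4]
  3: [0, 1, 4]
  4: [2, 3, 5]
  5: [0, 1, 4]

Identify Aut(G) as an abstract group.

G is 3-regular and bipartite with parts {2, 3, 5} and {0, 1, 4} (each part is independent and every cross-pair is an edge), so G = K_{3,3}. Aut(K_{3,3}) is the wreath product S_3 ≀ Z_2: permute within each part, then optionally swap the parts; |Aut| = 2·(3!)² = 72.

(S_3 × S_3) ⋊ Z_2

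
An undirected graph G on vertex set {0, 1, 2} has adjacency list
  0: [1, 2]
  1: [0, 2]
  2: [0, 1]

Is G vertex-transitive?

Yes

All 3 vertices are pairwise adjacent: G = K_3. Every bijection on the vertex set is an automorphism of K_3; hence Aut(K_3) ≅ S_3, order 6. Under this action every vertex can be carried to every other, so G is vertex-transitive.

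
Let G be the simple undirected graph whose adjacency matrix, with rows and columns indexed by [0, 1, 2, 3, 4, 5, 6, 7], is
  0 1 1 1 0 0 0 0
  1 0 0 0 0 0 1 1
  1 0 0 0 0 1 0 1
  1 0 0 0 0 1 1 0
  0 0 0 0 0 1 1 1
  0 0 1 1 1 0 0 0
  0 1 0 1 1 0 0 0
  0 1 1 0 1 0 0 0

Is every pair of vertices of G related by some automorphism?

G is 3-regular and bipartite on 2^3 = 8 vertices with girth 4; it is the hypercube graph Q_3. Aut(Q_3) consists of the signed permutations of the 3 coordinate axes: 3! permutations times 2^3 sign flips, so |Aut| = 2^3·3! = 48. Under this action every vertex can be carried to every other, so G is vertex-transitive.

Yes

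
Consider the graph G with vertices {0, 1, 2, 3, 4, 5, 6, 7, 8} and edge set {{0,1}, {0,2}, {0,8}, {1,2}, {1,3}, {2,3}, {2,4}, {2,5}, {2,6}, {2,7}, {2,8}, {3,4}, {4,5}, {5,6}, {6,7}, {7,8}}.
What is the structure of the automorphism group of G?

Vertex 2 is the unique vertex of degree 8; the remaining 8 vertices each have degree 3 and induce a cycle, so G is the wheel on 9 vertices with hub 2. Every automorphism fixes the hub and acts on the rim 8-cycle, so Aut(G) ≅ Aut(C_8) = D_8 of order 16.

D_8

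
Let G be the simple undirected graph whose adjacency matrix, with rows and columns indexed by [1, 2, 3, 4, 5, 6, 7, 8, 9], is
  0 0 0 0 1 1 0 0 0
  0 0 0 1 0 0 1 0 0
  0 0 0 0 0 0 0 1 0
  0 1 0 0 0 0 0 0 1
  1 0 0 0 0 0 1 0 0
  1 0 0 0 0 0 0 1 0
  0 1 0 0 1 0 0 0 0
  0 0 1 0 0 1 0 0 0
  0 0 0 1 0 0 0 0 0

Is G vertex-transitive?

No

Automorphisms preserve degree, but G has vertices of degree 1 and vertices of degree 2; no automorphism maps one to the other, so G is not vertex-transitive.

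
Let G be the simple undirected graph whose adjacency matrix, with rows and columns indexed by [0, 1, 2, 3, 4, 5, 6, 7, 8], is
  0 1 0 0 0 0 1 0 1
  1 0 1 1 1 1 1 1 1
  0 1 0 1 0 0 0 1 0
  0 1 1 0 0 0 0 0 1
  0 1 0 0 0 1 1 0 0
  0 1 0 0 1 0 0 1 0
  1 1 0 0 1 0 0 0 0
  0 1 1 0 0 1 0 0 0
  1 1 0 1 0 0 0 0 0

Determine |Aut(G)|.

16

Vertex 1 is the unique vertex of degree 8; the remaining 8 vertices each have degree 3 and induce a cycle, so G is the wheel on 9 vertices with hub 1. Every automorphism fixes the hub and acts on the rim 8-cycle, so Aut(G) ≅ Aut(C_8) = D_8 of order 16.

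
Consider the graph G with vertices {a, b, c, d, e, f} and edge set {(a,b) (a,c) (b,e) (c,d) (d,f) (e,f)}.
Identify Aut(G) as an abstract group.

D_6

G is 2-regular and connected on 6 vertices, i.e. the cycle C_6. The automorphisms of the 6-cycle are exactly the symmetries of a regular 6-gon: the dihedral group D_6, |D_6| = 12.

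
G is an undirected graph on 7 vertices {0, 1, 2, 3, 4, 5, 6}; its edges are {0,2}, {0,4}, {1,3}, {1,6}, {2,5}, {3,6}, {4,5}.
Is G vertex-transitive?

No

G has two connected components, {0, 2, 4, 5} and {1, 3, 6}; each is 2-regular, so G = C_4 ⊔ C_3. The orbit of 0 under Aut(G) is {0, 2, 4, 5}, which does not contain 1, so G is not vertex-transitive.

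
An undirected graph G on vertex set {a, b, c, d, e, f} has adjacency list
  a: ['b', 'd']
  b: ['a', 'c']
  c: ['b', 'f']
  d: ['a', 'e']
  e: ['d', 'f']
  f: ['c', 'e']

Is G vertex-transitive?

Yes

G is 2-regular and connected on 6 vertices, i.e. the cycle C_6. The automorphisms of the 6-cycle are exactly the symmetries of a regular 6-gon: the dihedral group D_6, |D_6| = 12. This group acts transitively on the 6 vertices.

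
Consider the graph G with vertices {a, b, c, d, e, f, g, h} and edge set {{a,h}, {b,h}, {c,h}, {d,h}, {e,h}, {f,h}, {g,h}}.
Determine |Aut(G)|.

5040

Vertex h has degree 7 and every other vertex has degree 1, so G is the star K_{1,7} with centre h. The 7 leaves are pairwise interchangeable while the centre is fixed, giving Aut(G) = S_7.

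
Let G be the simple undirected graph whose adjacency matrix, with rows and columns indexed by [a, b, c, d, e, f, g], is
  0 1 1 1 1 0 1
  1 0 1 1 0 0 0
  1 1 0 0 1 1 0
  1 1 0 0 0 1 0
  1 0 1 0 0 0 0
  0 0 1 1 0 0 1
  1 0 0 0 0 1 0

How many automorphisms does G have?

1

Degrees alone do not determine every vertex (e.g. b and d both have degree 3), but their neighbour-degree multisets differ: N(b) has degrees [3, 4, 5] while N(d) has degrees [3, 3, 5]. Repeating this refinement separates all vertices, so the only automorphism is the identity.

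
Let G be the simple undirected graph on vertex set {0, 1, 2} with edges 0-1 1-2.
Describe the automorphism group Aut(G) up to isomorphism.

the cyclic group of order 2

The degree sequence is [1, 2, 1]; the two degree-1 vertices 0 and 2 are the ends of a path, so G = P_3. A path has exactly one nontrivial symmetry — reversal — giving Aut(G) of order 2.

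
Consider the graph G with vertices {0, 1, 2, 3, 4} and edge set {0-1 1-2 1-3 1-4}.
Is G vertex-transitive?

No

Vertex 1 is the only vertex of degree 4, so every automorphism fixes it; G is not vertex-transitive.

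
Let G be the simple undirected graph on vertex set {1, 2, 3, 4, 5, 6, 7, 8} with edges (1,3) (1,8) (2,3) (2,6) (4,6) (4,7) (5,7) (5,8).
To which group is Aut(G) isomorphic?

the dihedral group of order 16

Every vertex has degree 2 and the graph is connected, so G is the 8-cycle C_8. C_8 has 8 rotations and 8 reflections, so Aut(C_8) ≅ D_8 of order 16.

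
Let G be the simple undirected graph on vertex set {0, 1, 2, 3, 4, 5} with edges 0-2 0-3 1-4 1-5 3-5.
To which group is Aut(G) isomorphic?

Z_2

The degree sequence is [2, 2, 1, 2, 1, 2]; the two degree-1 vertices 2 and 4 are the ends of a path, so G = P_6. The only nontrivial automorphism of a path is the end-to-end reflection, so Aut(G) ≅ Z_2.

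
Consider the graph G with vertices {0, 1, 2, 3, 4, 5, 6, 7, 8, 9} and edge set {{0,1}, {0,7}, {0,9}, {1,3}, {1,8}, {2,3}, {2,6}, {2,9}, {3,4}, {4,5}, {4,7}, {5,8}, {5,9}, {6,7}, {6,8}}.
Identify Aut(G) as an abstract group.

the symmetric group S_5

G is 3-regular on 10 vertices with no triangles and no 4-cycles (girth 5): this is the Petersen graph. Viewing the Petersen graph as the Kneser graph K(5,2) — vertices are 2-subsets of {1,…,5}, edges join disjoint pairs — its automorphisms are exactly the permutations of the 5-element set, so Aut ≅ S_5 of order 120.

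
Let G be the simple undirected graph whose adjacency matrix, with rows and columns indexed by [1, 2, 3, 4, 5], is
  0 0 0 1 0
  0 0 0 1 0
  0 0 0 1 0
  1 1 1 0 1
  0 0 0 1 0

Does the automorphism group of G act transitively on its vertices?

No

Vertex 4 is the only vertex of degree 4, so every automorphism fixes it; G is not vertex-transitive.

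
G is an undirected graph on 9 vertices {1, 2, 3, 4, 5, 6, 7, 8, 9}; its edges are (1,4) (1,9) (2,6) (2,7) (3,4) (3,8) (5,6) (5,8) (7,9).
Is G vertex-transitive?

G is 2-regular and connected on 9 vertices, i.e. the cycle C_9. The automorphisms of the 9-cycle are exactly the symmetries of a regular 9-gon: the dihedral group D_9, |D_9| = 18. This group acts transitively on the 9 vertices.

Yes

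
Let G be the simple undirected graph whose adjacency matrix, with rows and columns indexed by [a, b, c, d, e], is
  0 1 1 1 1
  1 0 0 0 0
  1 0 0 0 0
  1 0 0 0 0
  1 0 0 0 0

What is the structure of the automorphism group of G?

the symmetric group on 4 letters

Vertex a has degree 4 and every other vertex has degree 1, so G is the star K_{1,4} with centre a. The 4 leaves are pairwise interchangeable while the centre is fixed, giving Aut(G) = S_4.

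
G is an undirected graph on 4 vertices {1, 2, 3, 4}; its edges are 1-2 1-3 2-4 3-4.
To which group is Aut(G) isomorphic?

G is 2-regular and bipartite on 2^2 = 4 vertices with girth 4; it is the hypercube graph Q_2. The symmetry group of the 2-cube is the hyperoctahedral group B_2 = Z_2 ≀ S_2, of order 2^2·2! = 8.

Z_2^2 ⋊ S_2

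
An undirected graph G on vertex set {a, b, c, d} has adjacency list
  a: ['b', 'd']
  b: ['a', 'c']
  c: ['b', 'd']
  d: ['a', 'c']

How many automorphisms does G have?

8

Every vertex has degree 2 and the graph is connected, so G is the 4-cycle C_4. The automorphisms of the 4-cycle are exactly the symmetries of a regular 4-gon: the dihedral group D_4, |D_4| = 8.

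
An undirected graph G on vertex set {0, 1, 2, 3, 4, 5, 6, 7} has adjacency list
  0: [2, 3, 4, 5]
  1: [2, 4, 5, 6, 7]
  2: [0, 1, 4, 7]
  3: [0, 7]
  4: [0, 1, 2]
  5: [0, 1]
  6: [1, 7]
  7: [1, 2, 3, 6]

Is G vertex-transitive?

No

Vertex 1 is the only vertex of degree 5, so every automorphism fixes it; G is not vertex-transitive.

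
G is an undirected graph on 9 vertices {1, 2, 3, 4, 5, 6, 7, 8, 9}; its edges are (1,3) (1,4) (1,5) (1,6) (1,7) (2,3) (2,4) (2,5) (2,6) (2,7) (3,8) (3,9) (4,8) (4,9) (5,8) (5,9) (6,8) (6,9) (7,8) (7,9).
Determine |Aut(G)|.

2880

The vertices split by degree into {1, 2, 8, 9} (degree 5) and {3, 4, 5, 6, 7} (degree 4); every edge runs between the two parts, so G is the complete bipartite graph K_{4,5}. Automorphisms preserve the bipartition setwise (since the parts differ in size) and act as S_4 × S_5 within it; |Aut| = 2880.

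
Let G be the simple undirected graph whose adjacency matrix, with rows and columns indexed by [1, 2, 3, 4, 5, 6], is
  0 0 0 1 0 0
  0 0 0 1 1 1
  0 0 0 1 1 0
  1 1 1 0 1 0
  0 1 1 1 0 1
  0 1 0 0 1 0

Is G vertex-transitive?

No

Vertex 1 is the only vertex of degree 1, so every automorphism fixes it; G is not vertex-transitive.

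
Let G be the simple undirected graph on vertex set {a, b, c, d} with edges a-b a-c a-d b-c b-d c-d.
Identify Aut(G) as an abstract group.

S_4

Every vertex has degree 3, so G is the complete graph K_4. Every bijection on the vertex set is an automorphism of K_4; hence Aut(K_4) ≅ S_4, order 24.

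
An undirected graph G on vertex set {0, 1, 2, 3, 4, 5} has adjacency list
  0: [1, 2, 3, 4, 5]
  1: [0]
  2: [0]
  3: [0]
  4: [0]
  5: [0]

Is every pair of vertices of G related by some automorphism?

Vertex 0 is the only vertex of degree 5, so every automorphism fixes it; G is not vertex-transitive.

No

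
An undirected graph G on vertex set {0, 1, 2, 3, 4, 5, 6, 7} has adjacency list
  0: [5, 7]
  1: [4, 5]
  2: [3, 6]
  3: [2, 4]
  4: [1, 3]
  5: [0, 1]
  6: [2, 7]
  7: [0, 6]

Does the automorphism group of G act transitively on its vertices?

G is 2-regular and connected on 8 vertices, i.e. the cycle C_8. C_8 has 8 rotations and 8 reflections, so Aut(C_8) ≅ D_8 of order 16. Under this action every vertex can be carried to every other, so G is vertex-transitive.

Yes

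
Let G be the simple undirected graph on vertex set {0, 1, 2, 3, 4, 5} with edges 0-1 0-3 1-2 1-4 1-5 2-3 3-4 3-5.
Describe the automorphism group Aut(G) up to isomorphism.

S_2 × S_4

The vertices split by degree into {1, 3} (degree 4) and {0, 2, 4, 5} (degree 2); every edge runs between the two parts, so G is the complete bipartite graph K_{2,4}. Automorphisms preserve the bipartition setwise (since the parts differ in size) and act as S_2 × S_4 within it; |Aut| = 48.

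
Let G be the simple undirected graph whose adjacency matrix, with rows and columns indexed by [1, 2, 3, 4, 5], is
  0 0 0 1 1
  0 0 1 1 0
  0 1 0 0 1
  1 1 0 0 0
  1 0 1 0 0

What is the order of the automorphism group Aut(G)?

Every vertex has degree 2 and the graph is connected, so G is the 5-cycle C_5. C_5 has 5 rotations and 5 reflections, so Aut(C_5) ≅ D_5 of order 10.

10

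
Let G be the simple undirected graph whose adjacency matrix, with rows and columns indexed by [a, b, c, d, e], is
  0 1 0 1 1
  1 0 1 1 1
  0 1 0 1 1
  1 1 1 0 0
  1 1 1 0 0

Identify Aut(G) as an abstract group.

the dihedral group of order 8

Vertex b is the unique vertex of degree 4; the remaining 4 vertices each have degree 3 and induce a cycle, so G is the wheel on 5 vertices with hub b. Every automorphism fixes the hub and acts on the rim 4-cycle, so Aut(G) ≅ Aut(C_4) = D_4 of order 8.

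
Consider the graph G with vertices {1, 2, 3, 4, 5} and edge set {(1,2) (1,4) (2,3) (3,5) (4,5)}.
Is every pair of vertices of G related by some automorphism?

G is 2-regular and connected on 5 vertices, i.e. the cycle C_5. C_5 has 5 rotations and 5 reflections, so Aut(C_5) ≅ D_5 of order 10. Under this action every vertex can be carried to every other, so G is vertex-transitive.

Yes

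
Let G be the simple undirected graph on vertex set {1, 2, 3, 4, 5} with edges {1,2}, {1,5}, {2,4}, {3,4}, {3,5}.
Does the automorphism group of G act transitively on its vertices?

Every vertex has degree 2 and the graph is connected, so G is the 5-cycle C_5. The automorphisms of the 5-cycle are exactly the symmetries of a regular 5-gon: the dihedral group D_5, |D_5| = 10. Under this action every vertex can be carried to every other, so G is vertex-transitive.

Yes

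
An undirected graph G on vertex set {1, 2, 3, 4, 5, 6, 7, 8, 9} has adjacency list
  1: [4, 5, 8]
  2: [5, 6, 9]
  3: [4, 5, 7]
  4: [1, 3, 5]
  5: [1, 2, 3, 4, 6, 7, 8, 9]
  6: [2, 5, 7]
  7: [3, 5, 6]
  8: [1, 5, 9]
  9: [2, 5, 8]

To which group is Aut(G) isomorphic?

Vertex 5 is the unique vertex of degree 8; the remaining 8 vertices each have degree 3 and induce a cycle, so G is the wheel on 9 vertices with hub 5. With the hub fixed, the remaining symmetry is that of the rim cycle C_8, giving the dihedral group D_8.

the dihedral group of order 16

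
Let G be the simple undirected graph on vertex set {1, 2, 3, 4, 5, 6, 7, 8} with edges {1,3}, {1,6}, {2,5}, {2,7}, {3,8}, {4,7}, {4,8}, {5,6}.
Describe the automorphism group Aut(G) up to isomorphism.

D_8

G is 2-regular and connected on 8 vertices, i.e. the cycle C_8. C_8 has 8 rotations and 8 reflections, so Aut(C_8) ≅ D_8 of order 16.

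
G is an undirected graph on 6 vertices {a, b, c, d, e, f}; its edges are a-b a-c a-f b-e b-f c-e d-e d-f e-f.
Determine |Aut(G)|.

Degrees alone do not determine every vertex (e.g. a and b both have degree 3), but their neighbour-degree multisets differ: N(a) has degrees [2, 3, 4] while N(b) has degrees [3, 4, 4]. Repeating this refinement separates all vertices, so the only automorphism is the identity.

1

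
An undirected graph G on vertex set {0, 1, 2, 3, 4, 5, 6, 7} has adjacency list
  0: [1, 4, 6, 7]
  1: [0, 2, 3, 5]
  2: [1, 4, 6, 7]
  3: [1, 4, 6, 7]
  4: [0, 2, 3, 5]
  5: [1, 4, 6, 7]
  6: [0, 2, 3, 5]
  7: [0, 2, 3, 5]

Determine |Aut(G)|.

G is 4-regular and bipartite with parts {0, 2, 3, 5} and {1, 4, 6, 7} (each part is independent and every cross-pair is an edge), so G = K_{4,4}. Aut(K_{4,4}) is the wreath product S_4 ≀ Z_2: permute within each part, then optionally swap the parts; |Aut| = 2·(4!)² = 1152.

1152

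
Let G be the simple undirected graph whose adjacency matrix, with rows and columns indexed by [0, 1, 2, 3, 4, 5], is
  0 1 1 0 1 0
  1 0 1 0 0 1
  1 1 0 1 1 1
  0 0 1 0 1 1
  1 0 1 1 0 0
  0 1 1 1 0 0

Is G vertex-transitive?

Vertex 2 is the only vertex of degree 5, so every automorphism fixes it; G is not vertex-transitive.

No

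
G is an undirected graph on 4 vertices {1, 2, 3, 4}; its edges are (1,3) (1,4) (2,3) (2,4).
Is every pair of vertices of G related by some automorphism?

G is 2-regular and bipartite with parts {1, 2} and {3, 4} (each part is independent and every cross-pair is an edge), so G = K_{2,2}. Aut(K_{2,2}) is the wreath product S_2 ≀ Z_2: permute within each part, then optionally swap the parts; |Aut| = 2·(2!)² = 8. Under this action every vertex can be carried to every other, so G is vertex-transitive.

Yes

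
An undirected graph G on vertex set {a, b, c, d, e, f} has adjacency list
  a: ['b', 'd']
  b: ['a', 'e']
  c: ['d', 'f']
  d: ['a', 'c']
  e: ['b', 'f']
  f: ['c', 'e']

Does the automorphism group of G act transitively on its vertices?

Yes

G is 2-regular and connected on 6 vertices, i.e. the cycle C_6. The automorphisms of the 6-cycle are exactly the symmetries of a regular 6-gon: the dihedral group D_6, |D_6| = 12. Under this action every vertex can be carried to every other, so G is vertex-transitive.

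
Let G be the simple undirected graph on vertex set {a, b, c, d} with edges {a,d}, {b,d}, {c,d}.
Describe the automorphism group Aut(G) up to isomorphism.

the symmetric group on 3 letters

Vertex d has degree 3 and every other vertex has degree 1, so G is the star K_{1,3} with centre d. Any automorphism fixes the centre and permutes the 3 leaves freely, so Aut(G) ≅ S_3 of order 3! = 6.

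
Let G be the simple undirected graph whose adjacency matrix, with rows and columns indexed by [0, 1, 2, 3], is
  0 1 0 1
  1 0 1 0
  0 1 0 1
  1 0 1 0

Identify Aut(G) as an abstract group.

the dihedral group of order 8

G is 2-regular and bipartite on 2^2 = 4 vertices with girth 4; it is the hypercube graph Q_2. Aut(Q_2) consists of the signed permutations of the 2 coordinate axes: 2! permutations times 2^2 sign flips, so |Aut| = 2^2·2! = 8.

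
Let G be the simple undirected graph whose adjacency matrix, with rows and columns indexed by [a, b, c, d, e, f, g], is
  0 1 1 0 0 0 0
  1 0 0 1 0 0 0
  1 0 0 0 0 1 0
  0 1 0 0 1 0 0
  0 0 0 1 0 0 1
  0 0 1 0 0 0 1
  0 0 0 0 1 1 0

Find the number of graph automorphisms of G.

Every vertex has degree 2 and the graph is connected, so G is the 7-cycle C_7. C_7 has 7 rotations and 7 reflections, so Aut(C_7) ≅ D_7 of order 14.

14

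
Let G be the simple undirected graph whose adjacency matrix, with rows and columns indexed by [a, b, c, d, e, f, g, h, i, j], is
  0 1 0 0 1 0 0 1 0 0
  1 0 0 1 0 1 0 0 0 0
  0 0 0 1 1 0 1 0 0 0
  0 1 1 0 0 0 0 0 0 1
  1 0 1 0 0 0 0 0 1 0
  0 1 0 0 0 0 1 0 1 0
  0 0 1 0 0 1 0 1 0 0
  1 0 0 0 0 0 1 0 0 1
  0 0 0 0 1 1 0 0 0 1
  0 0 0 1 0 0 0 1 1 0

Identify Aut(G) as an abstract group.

G is 3-regular on 10 vertices with no triangles and no 4-cycles (girth 5): this is the Petersen graph. It is a classical fact that the Petersen graph has automorphism group S_5 (order 120), arising from its description as the Kneser graph K(5,2).

the symmetric group S_5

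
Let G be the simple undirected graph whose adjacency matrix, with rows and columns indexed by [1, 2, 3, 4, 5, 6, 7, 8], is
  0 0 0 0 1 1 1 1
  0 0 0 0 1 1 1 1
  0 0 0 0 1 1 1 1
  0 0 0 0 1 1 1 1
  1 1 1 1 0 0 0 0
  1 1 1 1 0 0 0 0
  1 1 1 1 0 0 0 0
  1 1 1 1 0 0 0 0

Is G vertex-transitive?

Yes

G is 4-regular and bipartite with parts {5, 6, 7, 8} and {1, 2, 3, 4} (each part is independent and every cross-pair is an edge), so G = K_{4,4}. Each part can be permuted independently (S_4 × S_4) and the two equal-size parts can also be swapped, giving (S_4 × S_4) ⋊ Z_2 of order 2·(4!)² = 1152. This group acts transitively on the 8 vertices.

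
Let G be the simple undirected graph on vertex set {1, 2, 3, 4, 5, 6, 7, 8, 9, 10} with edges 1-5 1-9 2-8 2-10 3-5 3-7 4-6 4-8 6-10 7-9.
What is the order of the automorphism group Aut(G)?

200

G has two connected components, {1, 3, 5, 7, 9} and {2, 4, 6, 8, 10}; each is 2-regular, so G = C_5 ⊔ C_5. With two isomorphic components, Aut(G) = Aut(C_5) ≀ S_2 = (D_5 × D_5) ⋊ Z_2: permute each cycle by D_5, then optionally swap the two cycles. Order 2·(2·5)² = 200.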